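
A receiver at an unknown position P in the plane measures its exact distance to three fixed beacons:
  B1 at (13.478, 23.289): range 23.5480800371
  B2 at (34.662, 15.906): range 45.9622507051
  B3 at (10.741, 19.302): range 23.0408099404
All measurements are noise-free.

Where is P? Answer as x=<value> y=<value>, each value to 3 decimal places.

eq1: (x − 13.478)² + (y − 23.289)² = 23.5480800371²
eq2: (x − 34.662)² + (y − 15.906)² = 45.9622507051²
eq3: (x − 10.741)² + (y − 19.302)² = 23.0408099404²
eq2−eq1, eq2−eq3 (x²,y² cancel):
  -42.368·x + 14.766·y = 827.595341
  -47.842·x + 6.792·y = 615.130772
det = -42.368·6.792 − 14.766·-47.842 = 418.671516
x = (827.595341·6.792 − 14.766·615.130772) / 418.671516 = -8.268997
y = (-42.368·615.130772 − 827.595341·-47.842) / 418.671516 = 32.321176

x=-8.269 y=32.321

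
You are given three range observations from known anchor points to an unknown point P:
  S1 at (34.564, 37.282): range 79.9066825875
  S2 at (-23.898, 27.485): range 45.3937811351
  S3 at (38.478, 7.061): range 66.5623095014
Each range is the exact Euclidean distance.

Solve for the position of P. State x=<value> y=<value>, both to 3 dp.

x=-23.225 y=-17.904

eq1: (x − 34.564)² + (y − 37.282)² = 79.9066825875²
eq2: (x + 23.898)² + (y − 27.485)² = 45.3937811351²
eq3: (x − 38.478)² + (y − 7.061)² = 66.5623095014²
eq2−eq3, eq2−eq1 (x²,y² cancel):
  124.752·x − 40.848·y = -2166.071104
  116.924·x + 19.594·y = -3066.404565
det = 124.752·19.594 − -40.848·116.924 = 7220.502240
x = (-2166.071104·19.594 − -40.848·-3066.404565) / 7220.502240 = -23.225322
y = (124.752·-3066.404565 − -2166.071104·116.924) / 7220.502240 = -17.903797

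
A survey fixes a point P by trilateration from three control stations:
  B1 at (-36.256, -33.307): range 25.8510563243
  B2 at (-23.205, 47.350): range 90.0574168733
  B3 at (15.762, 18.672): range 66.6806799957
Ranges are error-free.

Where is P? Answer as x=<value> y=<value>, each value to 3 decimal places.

eq1: (x + 36.256)² + (y + 33.307)² = 25.8510563243²
eq2: (x + 23.205)² + (y − 47.350)² = 90.0574168733²
eq3: (x − 15.762)² + (y − 18.672)² = 66.6806799957²
eq3−eq1, eq3−eq2 (x²,y² cancel):
  -104.036·x − 103.958·y = 5604.805529
  -77.934·x + 57.356·y = -1480.614952
det = -104.036·57.356 − -103.958·-77.934 = -14068.951588
x = (5604.805529·57.356 − -103.958·-1480.614952) / -14068.951588 = -11.909022
y = (-104.036·-1480.614952 − 5604.805529·-77.934) / -14068.951588 = -41.996176

x=-11.909 y=-41.996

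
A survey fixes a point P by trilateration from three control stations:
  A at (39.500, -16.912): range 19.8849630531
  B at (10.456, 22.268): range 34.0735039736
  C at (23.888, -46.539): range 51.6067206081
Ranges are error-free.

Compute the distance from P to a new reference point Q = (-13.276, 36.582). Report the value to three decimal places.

61.760

eq1: (x − 39.500)² + (y + 16.912)² = 19.8849630531²
eq2: (x − 10.456)² + (y − 22.268)² = 34.0735039736²
eq3: (x − 23.888)² + (y + 46.539)² = 51.6067206081²
eq2−eq1, eq2−eq3 (x²,y² cancel):
  58.088·x − 78.360·y = 2006.665901
  26.864·x − 137.614·y = 629.073366
det = 58.088·-137.614 − -78.360·26.864 = -5888.658992
x = (2006.665901·-137.614 − -78.360·629.073366) / -5888.658992 = 38.523394
y = (58.088·629.073366 − 2006.665901·26.864) / -5888.658992 = 2.948967
|P − Q| = √((38.523394 − -13.276)² + (2.948967 − 36.582)²) = 61.760490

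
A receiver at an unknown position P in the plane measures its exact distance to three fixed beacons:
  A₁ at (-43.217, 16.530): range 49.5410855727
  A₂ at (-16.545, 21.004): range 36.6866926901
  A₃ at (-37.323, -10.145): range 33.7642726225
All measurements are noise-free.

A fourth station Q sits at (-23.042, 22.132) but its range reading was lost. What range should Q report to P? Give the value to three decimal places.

eq1: (x + 43.217)² + (y − 16.530)² = 49.5410855727²
eq2: (x + 16.545)² + (y − 21.004)² = 36.6866926901²
eq3: (x + 37.323)² + (y + 10.145)² = 33.7642726225²
eq1−eq2, eq1−eq3 (x²,y² cancel):
  53.344·x + 8.948·y = -317.639209
  11.788·x − 53.350·y = 669.270419
det = 53.344·-53.350 − 8.948·11.788 = -2951.381424
x = (-317.639209·-53.350 − 8.948·669.270419) / -2951.381424 = -3.712641
y = (53.344·669.270419 − -317.639209·11.788) / -2951.381424 = -13.365230
|P − Q| = √((-3.712641 − -23.042)² + (-13.365230 − 22.132)²) = 40.418776

40.419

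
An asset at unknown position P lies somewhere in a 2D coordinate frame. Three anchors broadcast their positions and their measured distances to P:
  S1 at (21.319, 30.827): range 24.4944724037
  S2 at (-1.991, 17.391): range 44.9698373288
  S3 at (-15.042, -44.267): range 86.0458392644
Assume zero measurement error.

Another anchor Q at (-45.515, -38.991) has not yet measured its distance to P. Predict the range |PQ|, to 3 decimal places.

105.939

eq1: (x − 21.319)² + (y − 30.827)² = 24.4944724037²
eq2: (x + 1.991)² + (y − 17.391)² = 44.9698373288²
eq3: (x + 15.042)² + (y + 44.267)² = 86.0458392644²
eq2−eq3, eq2−eq1 (x²,y² cancel):
  -26.102·x − 123.316·y = -3502.182094
  46.620·x + 26.872·y = 2520.699819
det = -26.102·26.872 − -123.316·46.620 = 5047.578976
x = (-3502.182094·26.872 − -123.316·2520.699819) / 5047.578976 = 42.937809
y = (-26.102·2520.699819 − -3502.182094·46.620) / 5047.578976 = 19.311520
|P − Q| = √((42.937809 − -45.515)² + (19.311520 − -38.991)²) = 105.939054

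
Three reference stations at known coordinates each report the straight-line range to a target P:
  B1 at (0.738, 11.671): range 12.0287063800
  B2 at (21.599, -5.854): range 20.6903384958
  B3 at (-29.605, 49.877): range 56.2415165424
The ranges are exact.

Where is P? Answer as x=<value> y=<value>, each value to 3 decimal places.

x=12.711 y=12.830

eq1: (x − 0.738)² + (y − 11.671)² = 12.0287063800²
eq2: (x − 21.599)² + (y + 5.854)² = 20.6903384958²
eq3: (x + 29.605)² + (y − 49.877)² = 56.2415165424²
eq3−eq2, eq3−eq1 (x²,y² cancel):
  102.408·x − 111.462·y = -128.366961
  60.686·x − 76.412·y = -208.995863
det = 102.408·-76.412 − -111.462·60.686 = -1061.017164
x = (-128.366961·-76.412 − -111.462·-208.995863) / -1061.017164 = 12.710747
y = (102.408·-208.995863 − -128.366961·60.686) / -1061.017164 = 12.829925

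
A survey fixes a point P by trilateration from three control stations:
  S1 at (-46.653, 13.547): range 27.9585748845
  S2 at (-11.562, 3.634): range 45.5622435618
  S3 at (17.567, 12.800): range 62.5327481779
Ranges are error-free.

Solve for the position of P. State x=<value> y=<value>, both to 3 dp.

eq1: (x + 46.653)² + (y − 13.547)² = 27.9585748845²
eq2: (x + 11.562)² + (y − 3.634)² = 45.5622435618²
eq3: (x − 17.567)² + (y − 12.800)² = 62.5327481779²
eq1−eq3, eq1−eq2 (x²,y² cancel):
  128.440·x − 1.494·y = -5016.246814
  70.182·x − 19.826·y = -3507.373947
det = 128.440·-19.826 − -1.494·70.182 = -2441.599532
x = (-5016.246814·-19.826 − -1.494·-3507.373947) / -2441.599532 = -38.586218
y = (128.440·-3507.373947 − -5016.246814·70.182) / -2441.599532 = 40.316553

x=-38.586 y=40.317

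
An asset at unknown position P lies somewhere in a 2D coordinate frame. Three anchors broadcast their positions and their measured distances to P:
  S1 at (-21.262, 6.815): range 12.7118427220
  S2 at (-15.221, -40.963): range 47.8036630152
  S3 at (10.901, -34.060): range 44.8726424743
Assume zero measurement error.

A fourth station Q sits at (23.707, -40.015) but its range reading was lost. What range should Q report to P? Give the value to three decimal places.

eq1: (x + 21.262)² + (y − 6.815)² = 12.7118427220²
eq2: (x + 15.221)² + (y + 40.963)² = 47.8036630152²
eq3: (x − 10.901)² + (y + 34.060)² = 44.8726424743²
eq2−eq3, eq2−eq1 (x²,y² cancel):
  52.244·x + 13.806·y = -359.094654
  -12.082·x + 95.556·y = 712.469911
det = 52.244·95.556 − 13.806·-12.082 = 5159.031756
x = (-359.094654·95.556 − 13.806·712.469911) / 5159.031756 = -8.557809
y = (52.244·712.469911 − -359.094654·-12.082) / 5159.031756 = 6.374005
|P − Q| = √((-8.557809 − 23.707)² + (6.374005 − -40.015)²) = 56.506263

56.506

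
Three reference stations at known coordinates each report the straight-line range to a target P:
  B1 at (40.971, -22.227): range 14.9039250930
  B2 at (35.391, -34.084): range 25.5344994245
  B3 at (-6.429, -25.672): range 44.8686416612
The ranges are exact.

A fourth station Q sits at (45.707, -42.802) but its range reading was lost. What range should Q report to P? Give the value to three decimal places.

35.871

eq1: (x − 40.971)² + (y + 22.227)² = 14.9039250930²
eq2: (x − 35.391)² + (y + 34.084)² = 25.5344994245²
eq3: (x + 6.429)² + (y + 25.672)² = 44.8686416612²
eq1−eq2, eq1−eq3 (x²,y² cancel):
  -11.160·x − 23.714·y = -188.304111
  -94.800·x − 6.890·y = -3263.346766
det = -11.160·-6.890 − -23.714·-94.800 = -2171.194800
x = (-188.304111·-6.890 − -23.714·-3263.346766) / -2171.194800 = 35.045031
y = (-11.160·-3263.346766 − -188.304111·-94.800) / -2171.194800 = -8.551844
|P − Q| = √((35.045031 − 45.707)² + (-8.551844 − -42.802)²) = 35.871308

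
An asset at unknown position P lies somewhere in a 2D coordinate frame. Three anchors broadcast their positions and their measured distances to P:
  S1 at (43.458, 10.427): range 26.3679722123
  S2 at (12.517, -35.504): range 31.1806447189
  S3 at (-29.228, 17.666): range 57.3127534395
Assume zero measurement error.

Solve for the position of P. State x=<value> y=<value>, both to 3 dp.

x=22.920 y=-6.110

eq1: (x − 43.458)² + (y − 10.427)² = 26.3679722123²
eq2: (x − 12.517)² + (y + 35.504)² = 31.1806447189²
eq3: (x + 29.228)² + (y − 17.666)² = 57.3127534395²
eq2−eq1, eq2−eq3 (x²,y² cancel):
  61.882·x + 91.862·y = 857.073434
  -83.490·x + 106.340·y = -2563.364867
det = 61.882·106.340 − 91.862·-83.490 = 14250.090260
x = (857.073434·106.340 − 91.862·-2563.364867) / 14250.090260 = 22.920347
y = (61.882·-2563.364867 − 857.073434·-83.490) / 14250.090260 = -6.110072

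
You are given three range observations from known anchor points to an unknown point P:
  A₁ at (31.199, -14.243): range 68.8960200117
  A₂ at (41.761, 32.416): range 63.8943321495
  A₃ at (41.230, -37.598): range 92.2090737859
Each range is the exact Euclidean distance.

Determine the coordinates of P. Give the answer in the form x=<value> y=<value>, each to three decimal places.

eq1: (x − 31.199)² + (y + 14.243)² = 68.8960200117²
eq2: (x − 41.761)² + (y − 32.416)² = 63.8943321495²
eq3: (x − 41.230)² + (y + 37.598)² = 92.2090737859²
eq2−eq1, eq2−eq3 (x²,y² cancel):
  -21.124·x − 93.318·y = -2282.713420
  -1.062·x − 140.028·y = -4101.283281
det = -21.124·-140.028 − -93.318·-1.062 = 2858.847756
x = (-2282.713420·-140.028 − -93.318·-4101.283281) / 2858.847756 = -22.064749
y = (-21.124·-4101.283281 − -2282.713420·-1.062) / 2858.847756 = 29.456366

x=-22.065 y=29.456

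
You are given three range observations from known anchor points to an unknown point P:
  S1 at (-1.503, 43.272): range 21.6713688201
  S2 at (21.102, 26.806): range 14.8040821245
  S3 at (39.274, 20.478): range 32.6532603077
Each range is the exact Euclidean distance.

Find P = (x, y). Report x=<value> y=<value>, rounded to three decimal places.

eq1: (x + 1.503)² + (y − 43.272)² = 21.6713688201²
eq2: (x − 21.102)² + (y − 26.806)² = 14.8040821245²
eq3: (x − 39.274)² + (y − 20.478)² = 32.6532603077²
eq1−eq2, eq1−eq3 (x²,y² cancel):
  45.210·x − 32.932·y = -460.381574
  81.554·x − 45.588·y = -509.516615
det = 45.210·-45.588 − -32.932·81.554 = 624.702848
x = (-460.381574·-45.588 − -32.932·-509.516615) / 624.702848 = 6.736761
y = (45.210·-509.516615 − -460.381574·81.554) / 624.702848 = 23.228184

x=6.737 y=23.228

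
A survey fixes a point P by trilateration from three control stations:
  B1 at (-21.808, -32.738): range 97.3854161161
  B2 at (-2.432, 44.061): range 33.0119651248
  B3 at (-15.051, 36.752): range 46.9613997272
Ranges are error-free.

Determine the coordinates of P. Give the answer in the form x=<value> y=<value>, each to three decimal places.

x=30.102 y=49.659

eq1: (x + 21.808)² + (y + 32.738)² = 97.3854161161²
eq2: (x + 2.432)² + (y − 44.061)² = 33.0119651248²
eq3: (x + 15.051)² + (y − 36.752)² = 46.9613997272²
eq1−eq2, eq1−eq3 (x²,y² cancel):
  38.752·x + 153.598·y = 8794.050268
  13.514·x + 138.980·y = 7308.422805
det = 38.752·138.980 − 153.598·13.514 = 3310.029588
x = (8794.050268·138.980 − 153.598·7308.422805) / 3310.029588 = 30.101840
y = (38.752·7308.422805 − 8794.050268·13.514) / 3310.029588 = 49.659135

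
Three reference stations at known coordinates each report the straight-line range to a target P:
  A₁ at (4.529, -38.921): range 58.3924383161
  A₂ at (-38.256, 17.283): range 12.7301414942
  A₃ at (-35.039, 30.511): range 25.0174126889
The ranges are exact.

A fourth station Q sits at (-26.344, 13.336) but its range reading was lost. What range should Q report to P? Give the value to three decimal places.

eq1: (x − 4.529)² + (y + 38.921)² = 58.3924383161²
eq2: (x + 38.256)² + (y − 17.283)² = 12.7301414942²
eq3: (x + 35.039)² + (y − 30.511)² = 25.0174126889²
eq1−eq2, eq1−eq3 (x²,y² cancel):
  -85.570·x + 112.408·y = 3474.487893
  -79.136·x + 138.864·y = 3407.102475
det = -85.570·138.864 − 112.408·-79.136 = -2987.072992
x = (3474.487893·138.864 − 112.408·3407.102475) / -2987.072992 = -33.308765
y = (-85.570·3407.102475 − 3474.487893·-79.136) / -2987.072992 = 5.553492
|P − Q| = √((-33.308765 − -26.344)² + (5.553492 − 13.336)²) = 10.443916

10.444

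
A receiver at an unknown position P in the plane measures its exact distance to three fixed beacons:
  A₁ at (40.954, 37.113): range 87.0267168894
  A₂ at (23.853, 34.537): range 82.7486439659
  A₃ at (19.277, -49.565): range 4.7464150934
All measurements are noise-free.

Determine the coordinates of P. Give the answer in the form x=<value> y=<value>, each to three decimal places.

eq1: (x − 40.954)² + (y − 37.113)² = 87.0267168894²
eq2: (x − 23.853)² + (y − 34.537)² = 82.7486439659²
eq3: (x − 19.277)² + (y + 49.565)² = 4.7464150934²
eq3−eq1, eq3−eq2 (x²,y² cancel):
  43.354·x + 173.356·y = -7324.808065
  9.152·x + 168.204·y = -7891.331598
det = 43.354·168.204 − 173.356·9.152 = 5705.762104
x = (-7324.808065·168.204 − 173.356·-7891.331598) / 5705.762104 = 23.826382
y = (43.354·-7891.331598 − -7324.808065·9.152) / 5705.762104 = -48.211640

x=23.826 y=-48.212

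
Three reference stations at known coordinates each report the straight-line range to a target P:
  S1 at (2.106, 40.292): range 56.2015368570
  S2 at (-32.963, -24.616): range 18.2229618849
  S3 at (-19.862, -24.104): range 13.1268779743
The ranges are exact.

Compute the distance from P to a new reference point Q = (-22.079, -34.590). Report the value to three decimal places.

23.609

eq1: (x − 2.106)² + (y − 40.292)² = 56.2015368570²
eq2: (x + 32.963)² + (y + 24.616)² = 18.2229618849²
eq3: (x + 19.862)² + (y + 24.104)² = 13.1268779743²
eq2−eq1, eq2−eq3 (x²,y² cancel):
  70.138·x + 129.816·y = -2891.162730
  26.202·x + 1.024·y = -557.243550
det = 70.138·1.024 − 129.816·26.202 = -3329.617520
x = (-2891.162730·1.024 − 129.816·-557.243550) / -3329.617520 = -20.836801
y = (70.138·-557.243550 − -2891.162730·26.202) / -3329.617520 = -11.013366
|P − Q| = √((-20.836801 − -22.079)² + (-11.013366 − -34.590)²) = 23.609335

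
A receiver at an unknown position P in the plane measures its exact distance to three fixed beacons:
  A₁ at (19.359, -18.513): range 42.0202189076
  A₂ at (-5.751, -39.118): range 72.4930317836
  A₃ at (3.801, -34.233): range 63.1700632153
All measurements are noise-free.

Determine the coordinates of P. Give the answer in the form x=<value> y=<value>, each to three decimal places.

x=36.269 y=19.955

eq1: (x − 19.359)² + (y + 18.513)² = 42.0202189076²
eq2: (x + 5.751)² + (y + 39.118)² = 72.4930317836²
eq3: (x − 3.801)² + (y + 34.233)² = 63.1700632153²
eq2−eq3, eq2−eq1 (x²,y² cancel):
  19.104·x + 9.770·y = 887.836736
  50.220·x + 41.210·y = 2643.750985
det = 19.104·41.210 − 9.770·50.220 = 296.626440
x = (887.836736·41.210 − 9.770·2643.750985) / 296.626440 = 36.268866
y = (19.104·2643.750985 − 887.836736·50.220) / 296.626440 = 19.954587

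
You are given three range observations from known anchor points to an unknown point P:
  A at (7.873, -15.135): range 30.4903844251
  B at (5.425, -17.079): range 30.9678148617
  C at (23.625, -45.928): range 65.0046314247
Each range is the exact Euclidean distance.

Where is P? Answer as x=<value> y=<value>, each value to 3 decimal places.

eq1: (x − 7.873)² + (y + 15.135)² = 30.4903844251²
eq2: (x − 5.425)² + (y + 17.079)² = 30.9678148617²
eq3: (x − 23.625)² + (y + 45.928)² = 65.0046314247²
eq1−eq3, eq1−eq2 (x²,y² cancel):
  31.504·x − 61.586·y = -919.469109
  -4.896·x − 3.888·y = 0.728497
det = 31.504·-3.888 − -61.586·-4.896 = -424.012608
x = (-919.469109·-3.888 − -61.586·0.728497) / -424.012608 = -8.536919
y = (31.504·0.728497 − -919.469109·-4.896) / -424.012608 = 10.562823

x=-8.537 y=10.563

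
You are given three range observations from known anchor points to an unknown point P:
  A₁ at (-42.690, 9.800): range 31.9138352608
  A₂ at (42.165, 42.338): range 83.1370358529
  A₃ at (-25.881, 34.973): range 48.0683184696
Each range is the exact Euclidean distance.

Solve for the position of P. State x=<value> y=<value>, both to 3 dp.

eq1: (x + 42.690)² + (y − 9.800)² = 31.9138352608²
eq2: (x − 42.165)² + (y − 42.338)² = 83.1370358529²
eq3: (x + 25.881)² + (y − 34.973)² = 48.0683184696²
eq3−eq2, eq3−eq1 (x²,y² cancel):
  136.092·x + 14.730·y = -2923.746911
  -33.618·x − 50.346·y = 1317.609569
det = 136.092·-50.346 − 14.730·-33.618 = -6356.494692
x = (-2923.746911·-50.346 − 14.730·1317.609569) / -6356.494692 = -20.103938
y = (136.092·1317.609569 − -2923.746911·-33.618) / -6356.494692 = -12.746899

x=-20.104 y=-12.747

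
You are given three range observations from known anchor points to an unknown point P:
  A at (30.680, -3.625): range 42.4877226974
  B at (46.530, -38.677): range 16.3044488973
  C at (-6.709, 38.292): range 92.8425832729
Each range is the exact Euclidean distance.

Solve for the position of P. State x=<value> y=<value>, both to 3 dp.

x=32.009 y=-46.092

eq1: (x − 30.680)² + (y + 3.625)² = 42.4877226974²
eq2: (x − 46.530)² + (y + 38.677)² = 16.3044488973²
eq3: (x + 6.709)² + (y − 38.292)² = 92.8425832729²
eq2−eq1, eq2−eq3 (x²,y² cancel):
  -31.700·x + 70.104·y = -4245.919730
  -106.478·x + 153.938·y = -10503.573499
det = -31.700·153.938 − 70.104·-106.478 = 2584.699112
x = (-4245.919730·153.938 − 70.104·-10503.573499) / 2584.699112 = 32.009190
y = (-31.700·-10503.573499 − -4245.919730·-106.478) / 2584.699112 = -46.091926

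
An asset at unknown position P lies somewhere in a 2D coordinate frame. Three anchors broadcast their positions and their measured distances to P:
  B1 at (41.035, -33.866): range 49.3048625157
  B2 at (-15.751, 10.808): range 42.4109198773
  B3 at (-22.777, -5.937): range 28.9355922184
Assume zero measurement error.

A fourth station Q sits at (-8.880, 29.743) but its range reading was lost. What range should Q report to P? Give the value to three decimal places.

eq1: (x − 41.035)² + (y + 33.866)² = 49.3048625157²
eq2: (x + 15.751)² + (y − 10.808)² = 42.4109198773²
eq3: (x + 22.777)² + (y + 5.937)² = 28.9355922184²
eq1−eq2, eq1−eq3 (x²,y² cancel):
  -113.572·x + 89.348·y = -1833.586973
  -127.624·x + 55.858·y = -683.036512
det = -113.572·55.858 − 89.348·-127.624 = 5059.044376
x = (-1833.586973·55.858 − 89.348·-683.036512) / 5059.044376 = -8.181892
y = (-113.572·-683.036512 − -1833.586973·-127.624) / 5059.044376 = -30.922022
|P − Q| = √((-8.181892 − -8.880)² + (-30.922022 − 29.743)²) = 60.669039

60.669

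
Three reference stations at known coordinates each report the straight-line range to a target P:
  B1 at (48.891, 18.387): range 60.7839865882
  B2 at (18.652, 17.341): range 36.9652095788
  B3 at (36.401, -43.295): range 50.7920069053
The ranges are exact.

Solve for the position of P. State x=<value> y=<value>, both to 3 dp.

eq1: (x − 48.891)² + (y − 18.387)² = 60.7839865882²
eq2: (x − 18.652)² + (y − 17.341)² = 36.9652095788²
eq3: (x − 36.401)² + (y + 43.295)² = 50.7920069053²
eq3−eq2, eq3−eq1 (x²,y² cancel):
  -35.498·x + 121.272·y = -1337.481195
  24.980·x + 123.364·y = -1585.943236
det = -35.498·123.364 − 121.272·24.980 = -7408.549832
x = (-1337.481195·123.364 − 121.272·-1585.943236) / -7408.549832 = -3.689451
y = (-35.498·-1585.943236 − -1337.481195·24.980) / -7408.549832 = -12.108725

x=-3.689 y=-12.109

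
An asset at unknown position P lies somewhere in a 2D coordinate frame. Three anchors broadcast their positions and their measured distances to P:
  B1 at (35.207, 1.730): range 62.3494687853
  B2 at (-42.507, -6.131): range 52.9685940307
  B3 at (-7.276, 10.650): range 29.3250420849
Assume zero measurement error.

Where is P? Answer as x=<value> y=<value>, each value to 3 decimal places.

x=-14.778 y=38.999

eq1: (x − 35.207)² + (y − 1.730)² = 62.3494687853²
eq2: (x + 42.507)² + (y + 6.131)² = 52.9685940307²
eq3: (x + 7.276)² + (y − 10.650)² = 29.3250420849²
eq3−eq1, eq3−eq2 (x²,y² cancel):
  84.966·x − 17.840·y = -1951.335092
  -70.462·x − 33.562·y = -267.642326
det = 84.966·-33.562 − -17.840·-70.462 = -4108.670972
x = (-1951.335092·-33.562 − -17.840·-267.642326) / -4108.670972 = -14.777520
y = (84.966·-267.642326 − -1951.335092·-70.462) / -4108.670972 = 38.999344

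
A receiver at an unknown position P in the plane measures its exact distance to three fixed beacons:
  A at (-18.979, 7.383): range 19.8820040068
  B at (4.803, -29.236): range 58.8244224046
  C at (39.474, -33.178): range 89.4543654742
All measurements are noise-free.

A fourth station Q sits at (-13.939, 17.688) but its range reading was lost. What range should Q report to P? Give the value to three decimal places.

eq1: (x + 18.979)² + (y − 7.383)² = 19.8820040068²
eq2: (x − 4.803)² + (y + 29.236)² = 58.8244224046²
eq3: (x − 39.474)² + (y + 33.178)² = 89.4543654742²
eq1−eq2, eq1−eq3 (x²,y² cancel):
  47.564·x − 73.238·y = -2601.917213
  116.906·x − 81.122·y = -5362.524189
det = 47.564·-81.122 − -73.238·116.906 = 4703.474820
x = (-2601.917213·-81.122 − -73.238·-5362.524189) / 4703.474820 = -38.624172
y = (47.564·-5362.524189 − -2601.917213·116.906) / 4703.474820 = 10.442627
|P − Q| = √((-38.624172 − -13.939)² + (10.442627 − 17.688)²) = 25.726506

25.727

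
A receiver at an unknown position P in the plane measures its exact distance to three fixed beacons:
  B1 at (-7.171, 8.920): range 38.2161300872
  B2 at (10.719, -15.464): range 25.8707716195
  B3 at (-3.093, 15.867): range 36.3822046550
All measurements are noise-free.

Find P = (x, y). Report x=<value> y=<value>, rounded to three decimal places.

eq1: (x + 7.171)² + (y − 8.920)² = 38.2161300872²
eq2: (x − 10.719)² + (y + 15.464)² = 25.8707716195²
eq3: (x + 3.093)² + (y − 15.867)² = 36.3822046550²
eq3−eq2, eq3−eq1 (x²,y² cancel):
  27.624·x − 62.662·y = 747.071910
  -8.156·x − 13.894·y = -267.146480
det = 27.624·-13.894 − -62.662·-8.156 = -894.879128
x = (747.071910·-13.894 − -62.662·-267.146480) / -894.879128 = 30.305489
y = (27.624·-267.146480 − 747.071910·-8.156) / -894.879128 = 1.437664

x=30.305 y=1.438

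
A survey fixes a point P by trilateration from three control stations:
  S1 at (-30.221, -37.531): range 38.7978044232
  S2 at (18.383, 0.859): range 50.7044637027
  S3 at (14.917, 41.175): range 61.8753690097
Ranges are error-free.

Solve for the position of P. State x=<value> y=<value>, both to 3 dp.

x=-32.320 y=1.210

eq1: (x + 30.221)² + (y + 37.531)² = 38.7978044232²
eq2: (x − 18.383)² + (y − 0.859)² = 50.7044637027²
eq3: (x − 14.917)² + (y − 41.175)² = 61.8753690097²
eq3−eq1, eq3−eq2 (x²,y² cancel):
  -90.276·x − 157.412·y = 2727.278950
  6.932·x − 80.632·y = -321.606293
det = -90.276·-80.632 − -157.412·6.932 = 8370.314416
x = (2727.278950·-80.632 − -157.412·-321.606293) / 8370.314416 = -32.320249
y = (-90.276·-321.606293 − 2727.278950·6.932) / 8370.314416 = 1.209970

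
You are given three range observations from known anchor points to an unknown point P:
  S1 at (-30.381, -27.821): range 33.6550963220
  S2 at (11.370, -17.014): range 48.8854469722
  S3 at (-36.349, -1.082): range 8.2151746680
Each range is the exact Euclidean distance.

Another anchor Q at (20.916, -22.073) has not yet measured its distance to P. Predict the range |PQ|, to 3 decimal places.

eq1: (x + 30.381)² + (y + 27.821)² = 33.6550963220²
eq2: (x − 11.370)² + (y + 17.014)² = 48.8854469722²
eq3: (x + 36.349)² + (y + 1.082)² = 8.2151746680²
eq1−eq3, eq1−eq2 (x²,y² cancel):
  -11.936·x + 53.478·y = 690.583737
  83.502·x + 21.614·y = -2535.381523
det = -11.936·21.614 − 53.478·83.502 = -4723.504660
x = (690.583737·21.614 − 53.478·-2535.381523) / -4723.504660 = -31.864774
y = (-11.936·-2535.381523 − 690.583737·83.502) / -4723.504660 = 5.801372
|P − Q| = √((-31.864774 − 20.916)² + (5.801372 − -22.073)²) = 59.689118

59.689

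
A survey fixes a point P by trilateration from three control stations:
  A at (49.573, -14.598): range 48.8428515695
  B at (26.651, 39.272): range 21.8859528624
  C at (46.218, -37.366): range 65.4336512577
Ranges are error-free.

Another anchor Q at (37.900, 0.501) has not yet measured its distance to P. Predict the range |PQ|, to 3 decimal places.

eq1: (x − 49.573)² + (y + 14.598)² = 48.8428515695²
eq2: (x − 26.651)² + (y − 39.272)² = 21.8859528624²
eq3: (x − 46.218)² + (y + 37.366)² = 65.4336512577²
eq1−eq3, eq1−eq2 (x²,y² cancel):
  -6.710·x − 45.536·y = -1034.201020
  -45.844·x + 107.740·y = 1488.611069
det = -6.710·107.740 − -45.536·-45.844 = -2810.487784
x = (-1034.201020·107.740 − -45.536·1488.611069) / -2810.487784 = 15.527349
y = (-6.710·1488.611069 − -1034.201020·-45.844) / -2810.487784 = 20.423676
|P − Q| = √((15.527349 − 37.900)² + (20.423676 − 0.501)²) = 29.957445

29.957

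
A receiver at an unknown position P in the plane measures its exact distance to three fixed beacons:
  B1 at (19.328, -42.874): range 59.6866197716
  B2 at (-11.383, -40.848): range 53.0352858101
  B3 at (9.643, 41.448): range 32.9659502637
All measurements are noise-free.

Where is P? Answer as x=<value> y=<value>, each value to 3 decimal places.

eq1: (x − 19.328)² + (y + 42.874)² = 59.6866197716²
eq2: (x + 11.383)² + (y + 40.848)² = 53.0352858101²
eq3: (x − 9.643)² + (y − 41.448)² = 32.9659502637²
eq3−eq2, eq3−eq1 (x²,y² cancel):
  -42.052·x − 164.592·y = -1738.780024
  19.370·x − 168.644·y = -2074.911396
det = -42.052·-168.644 − -164.592·19.370 = 10279.964528
x = (-1738.780024·-168.644 − -164.592·-2074.911396) / 10279.964528 = -4.696417
y = (-42.052·-2074.911396 − -1738.780024·19.370) / 10279.964528 = 11.764082

x=-4.696 y=11.764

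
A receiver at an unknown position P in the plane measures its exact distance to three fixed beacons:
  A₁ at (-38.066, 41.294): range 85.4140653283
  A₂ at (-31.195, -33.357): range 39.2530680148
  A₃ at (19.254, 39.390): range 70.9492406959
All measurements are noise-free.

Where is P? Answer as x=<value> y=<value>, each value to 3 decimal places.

x=7.965 y=-30.655

eq1: (x + 38.066)² + (y − 41.294)² = 85.4140653283²
eq2: (x + 31.195)² + (y + 33.357)² = 39.2530680148²
eq3: (x − 19.254)² + (y − 39.390)² = 70.9492406959²
eq2−eq1, eq2−eq3 (x²,y² cancel):
  -13.742·x + 149.302·y = -4686.361889
  100.898·x + 145.494·y = -3656.520265
det = -13.742·145.494 − 149.302·100.898 = -17063.651744
x = (-4686.361889·145.494 − 149.302·-3656.520265) / -17063.651744 = 7.964986
y = (-13.742·-3656.520265 − -4686.361889·100.898) / -17063.651744 = -30.655363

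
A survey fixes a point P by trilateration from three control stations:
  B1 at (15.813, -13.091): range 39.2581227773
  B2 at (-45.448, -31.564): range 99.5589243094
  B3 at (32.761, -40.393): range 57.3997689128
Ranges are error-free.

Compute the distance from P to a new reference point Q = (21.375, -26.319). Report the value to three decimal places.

47.270

eq1: (x − 15.813)² + (y + 13.091)² = 39.2581227773²
eq2: (x + 45.448)² + (y + 31.564)² = 99.5589243094²
eq3: (x − 32.761)² + (y + 40.393)² = 57.3997689128²
eq1−eq3, eq1−eq2 (x²,y² cancel):
  33.896·x − 54.604·y = 529.919053
  -122.522·x − 36.946·y = -5730.397656
det = 33.896·-36.946 − -54.604·-122.522 = -7942.512904
x = (529.919053·-36.946 − -54.604·-5730.397656) / -7942.512904 = 41.860936
y = (33.896·-5730.397656 − 529.919053·-122.522) / -7942.512904 = 16.280844
|P − Q| = √((41.860936 − 21.375)² + (16.280844 − -26.319)²) = 47.269655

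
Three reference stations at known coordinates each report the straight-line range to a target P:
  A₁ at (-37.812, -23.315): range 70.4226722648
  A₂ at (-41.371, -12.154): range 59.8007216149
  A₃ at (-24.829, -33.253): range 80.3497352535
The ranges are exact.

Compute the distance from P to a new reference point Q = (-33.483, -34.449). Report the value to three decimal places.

eq1: (x + 37.812)² + (y + 23.315)² = 70.4226722648²
eq2: (x + 41.371)² + (y + 12.154)² = 59.8007216149²
eq3: (x + 24.829)² + (y + 33.253)² = 80.3497352535²
eq2−eq3, eq2−eq1 (x²,y² cancel):
  33.084·x − 42.198·y = -3016.991757
  7.118·x − 22.322·y = -1269.169251
det = 33.084·-22.322 − -42.198·7.118 = -438.135684
x = (-3016.991757·-22.322 − -42.198·-1269.169251) / -438.135684 = -31.471725
y = (33.084·-1269.169251 − -3016.991757·7.118) / -438.135684 = 46.821679
|P − Q| = √((-31.471725 − -33.483)² + (46.821679 − -34.449)²) = 81.295562

81.296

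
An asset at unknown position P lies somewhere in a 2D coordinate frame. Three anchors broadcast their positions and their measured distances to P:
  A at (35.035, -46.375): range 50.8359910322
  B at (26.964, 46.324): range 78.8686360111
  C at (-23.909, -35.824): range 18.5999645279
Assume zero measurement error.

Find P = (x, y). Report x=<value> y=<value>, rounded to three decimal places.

eq1: (x − 35.035)² + (y + 46.375)² = 50.8359910322²
eq2: (x − 26.964)² + (y − 46.324)² = 78.8686360111²
eq3: (x + 23.909)² + (y + 35.824)² = 18.5999645279²
eq3−eq1, eq3−eq2 (x²,y² cancel):
  117.888·x − 21.102·y = -715.246711
  101.746·x + 164.296·y = -4856.332051
det = 117.888·164.296 − -21.102·101.746 = 21515.570940
x = (-715.246711·164.296 − -21.102·-4856.332051) / 21515.570940 = -10.224711
y = (117.888·-4856.332051 − -715.246711·101.746) / 21515.570940 = -23.226424

x=-10.225 y=-23.226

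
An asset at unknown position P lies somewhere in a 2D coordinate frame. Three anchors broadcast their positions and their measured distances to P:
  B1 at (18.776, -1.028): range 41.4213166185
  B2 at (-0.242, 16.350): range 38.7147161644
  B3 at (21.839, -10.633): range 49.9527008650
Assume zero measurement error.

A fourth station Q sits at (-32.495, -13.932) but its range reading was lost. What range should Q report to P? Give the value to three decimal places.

82.725

eq1: (x − 18.776)² + (y + 1.028)² = 41.4213166185²
eq2: (x + 0.242)² + (y − 16.350)² = 38.7147161644²
eq3: (x − 21.839)² + (y + 10.633)² = 49.9527008650²
eq3−eq1, eq3−eq2 (x²,y² cancel):
  -6.126·x + 19.210·y = 543.139203
  -44.162·x + 53.966·y = 673.821530
det = -6.126·53.966 − 19.210·-44.162 = 517.756304
x = (543.139203·53.966 − 19.210·673.821530) / 517.756304 = 31.611278
y = (-6.126·673.821530 − 543.139203·-44.162) / 517.756304 = 38.354497
|P − Q| = √((31.611278 − -32.495)² + (38.354497 − -13.932)²) = 82.725406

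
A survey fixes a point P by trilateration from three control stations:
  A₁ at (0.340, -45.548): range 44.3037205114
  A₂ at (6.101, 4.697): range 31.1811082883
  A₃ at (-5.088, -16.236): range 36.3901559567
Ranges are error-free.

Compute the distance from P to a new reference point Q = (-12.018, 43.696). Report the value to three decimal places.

eq1: (x − 0.340)² + (y + 45.548)² = 44.3037205114²
eq2: (x − 6.101)² + (y − 4.697)² = 31.1811082883²
eq3: (x + 5.088)² + (y + 16.236)² = 36.3901559567²
eq1−eq2, eq1−eq3 (x²,y² cancel):
  11.522·x + 100.490·y = -1024.893757
  -10.856·x + 58.624·y = -1146.664263
det = 11.522·58.624 − 100.490·-10.856 = 1766.385168
x = (-1024.893757·58.624 − 100.490·-1146.664263) / 1766.385168 = 31.219080
y = (11.522·-1146.664263 − -1024.893757·-10.856) / 1766.385168 = -13.778485
|P − Q| = √((31.219080 − -12.018)² + (-13.778485 − 43.696)²) = 71.921913

71.922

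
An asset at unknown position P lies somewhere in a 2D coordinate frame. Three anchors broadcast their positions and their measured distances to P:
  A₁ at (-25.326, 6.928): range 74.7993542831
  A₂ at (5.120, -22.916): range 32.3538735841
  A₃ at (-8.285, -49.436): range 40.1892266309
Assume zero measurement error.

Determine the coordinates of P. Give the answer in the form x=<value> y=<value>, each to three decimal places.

x=31.218 y=-42.039

eq1: (x + 25.326)² + (y − 6.928)² = 74.7993542831²
eq2: (x − 5.120)² + (y + 22.916)² = 32.3538735841²
eq3: (x + 8.285)² + (y + 49.436)² = 40.1892266309²
eq3−eq1, eq3−eq2 (x²,y² cancel):
  -34.082·x + 112.728·y = -5802.925325
  26.810·x + 53.040·y = -1392.801064
det = -34.082·53.040 − 112.728·26.810 = -4829.946960
x = (-5802.925325·53.040 − 112.728·-1392.801064) / -4829.946960 = 31.217627
y = (-34.082·-1392.801064 − -5802.925325·26.810) / -4829.946960 = -42.038945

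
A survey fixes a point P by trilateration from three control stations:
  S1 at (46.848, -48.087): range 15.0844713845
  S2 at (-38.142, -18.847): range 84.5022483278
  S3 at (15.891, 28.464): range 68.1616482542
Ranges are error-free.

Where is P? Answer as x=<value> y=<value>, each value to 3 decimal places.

eq1: (x − 46.848)² + (y + 48.087)² = 15.0844713845²
eq2: (x + 38.142)² + (y + 18.847)² = 84.5022483278²
eq3: (x − 15.891)² + (y − 28.464)² = 68.1616482542²
eq1−eq3, eq1−eq2 (x²,y² cancel):
  -61.914·x + 153.102·y = -7862.840512
  -169.980·x + 58.480·y = -9610.161796
det = -61.914·58.480 − 153.102·-169.980 = 22403.547240
x = (-7862.840512·58.480 − 153.102·-9610.161796) / 22403.547240 = 45.149818
y = (-61.914·-9610.161796 − -7862.840512·-169.980) / 22403.547240 = -33.098423

x=45.150 y=-33.098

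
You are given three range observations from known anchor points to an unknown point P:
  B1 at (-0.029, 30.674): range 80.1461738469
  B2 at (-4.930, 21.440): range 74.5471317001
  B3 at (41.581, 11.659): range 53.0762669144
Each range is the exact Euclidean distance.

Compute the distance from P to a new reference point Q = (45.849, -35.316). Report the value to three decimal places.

eq1: (x + 0.029)² + (y − 30.674)² = 80.1461738469²
eq2: (x + 4.930)² + (y − 21.440)² = 74.5471317001²
eq3: (x − 41.581)² + (y − 11.659)² = 53.0762669144²
eq1−eq2, eq1−eq3 (x²,y² cancel):
  -9.802·x − 18.468·y = 409.217721
  83.220·x − 38.030·y = 4530.335798
det = -9.802·-38.030 − -18.468·83.220 = 1909.677020
x = (409.217721·-38.030 − -18.468·4530.335798) / 1909.677020 = 35.662414
y = (-9.802·4530.335798 − 409.217721·83.220) / 1909.677020 = -41.086241
|P − Q| = √((35.662414 − 45.849)² + (-41.086241 − -35.316)²) = 11.707358

11.707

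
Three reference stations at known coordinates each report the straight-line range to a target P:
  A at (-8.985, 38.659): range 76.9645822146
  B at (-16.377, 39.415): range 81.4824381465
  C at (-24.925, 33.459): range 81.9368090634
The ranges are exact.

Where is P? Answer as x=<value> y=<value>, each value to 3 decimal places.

x=28.845 y=-28.366

eq1: (x + 8.985)² + (y − 38.659)² = 76.9645822146²
eq2: (x + 16.377)² + (y − 39.415)² = 81.4824381465²
eq3: (x + 24.925)² + (y − 33.459)² = 81.9368090634²
eq1−eq2, eq1−eq3 (x²,y² cancel):
  -14.784·x + 1.512·y = -469.340963
  -31.880·x − 10.400·y = -624.581964
det = -14.784·-10.400 − 1.512·-31.880 = 201.956160
x = (-469.340963·-10.400 − 1.512·-624.581964) / 201.956160 = 28.845438
y = (-14.784·-624.581964 − -469.340963·-31.880) / 201.956160 = -28.366405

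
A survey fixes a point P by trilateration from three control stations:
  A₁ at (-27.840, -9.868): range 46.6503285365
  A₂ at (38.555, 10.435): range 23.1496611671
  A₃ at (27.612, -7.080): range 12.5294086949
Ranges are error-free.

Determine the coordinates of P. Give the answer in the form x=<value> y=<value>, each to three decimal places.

eq1: (x + 27.840)² + (y + 9.868)² = 46.6503285365²
eq2: (x − 38.555)² + (y − 10.435)² = 23.1496611671²
eq3: (x − 27.612)² + (y + 7.080)² = 12.5294086949²
eq3−eq2, eq3−eq1 (x²,y² cancel):
  21.886·x + 35.030·y = 403.907576
  -110.904·x − 5.576·y = -1959.372990
det = 21.886·-5.576 − 35.030·-110.904 = 3762.930784
x = (403.907576·-5.576 − 35.030·-1959.372990) / 3762.930784 = 17.641740
y = (21.886·-1959.372990 − 403.907576·-110.904) / 3762.930784 = 0.508149

x=17.642 y=0.508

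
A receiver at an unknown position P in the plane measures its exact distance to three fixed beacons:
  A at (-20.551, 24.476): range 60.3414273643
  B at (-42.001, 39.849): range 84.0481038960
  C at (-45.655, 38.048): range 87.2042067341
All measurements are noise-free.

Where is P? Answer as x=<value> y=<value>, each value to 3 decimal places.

eq1: (x + 20.551)² + (y − 24.476)² = 60.3414273643²
eq2: (x + 42.001)² + (y − 39.849)² = 84.0481038960²
eq3: (x + 45.655)² + (y − 38.048)² = 87.2042067341²
eq1−eq2, eq1−eq3 (x²,y² cancel):
  -42.900·x + 30.746·y = -1092.387287
  -50.208·x + 27.144·y = -1452.874664
det = -42.900·27.144 − 30.746·-50.208 = 379.217568
x = (-1092.387287·27.144 − 30.746·-1452.874664) / 379.217568 = 39.603450
y = (-42.900·-1452.874664 − -1092.387287·-50.208) / 379.217568 = 19.729419

x=39.603 y=19.729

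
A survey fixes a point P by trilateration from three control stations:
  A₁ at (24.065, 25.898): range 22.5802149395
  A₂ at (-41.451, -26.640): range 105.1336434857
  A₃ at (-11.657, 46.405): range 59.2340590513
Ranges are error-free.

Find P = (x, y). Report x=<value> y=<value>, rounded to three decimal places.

eq1: (x − 24.065)² + (y − 25.898)² = 22.5802149395²
eq2: (x + 41.451)² + (y + 26.640)² = 105.1336434857²
eq3: (x + 11.657)² + (y − 46.405)² = 59.2340590513²
eq2−eq3, eq2−eq1 (x²,y² cancel):
  59.588·x + 146.090·y = 7405.843914
  131.032·x + 105.076·y = 9365.172514
det = 59.588·105.076 − 146.090·131.032 = -12881.196192
x = (7405.843914·105.076 − 146.090·9365.172514) / -12881.196192 = 45.801771
y = (59.588·9365.172514 − 7405.843914·131.032) / -12881.196192 = 32.011828

x=45.802 y=32.012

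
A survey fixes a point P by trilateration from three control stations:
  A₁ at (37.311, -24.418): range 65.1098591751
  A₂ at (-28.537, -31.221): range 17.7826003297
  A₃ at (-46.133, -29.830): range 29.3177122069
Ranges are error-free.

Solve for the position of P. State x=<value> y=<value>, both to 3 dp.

eq1: (x − 37.311)² + (y + 24.418)² = 65.1098591751²
eq2: (x + 28.537)² + (y + 31.221)² = 17.7826003297²
eq3: (x + 46.133)² + (y + 29.830)² = 29.3177122069²
eq1−eq2, eq1−eq3 (x²,y² cancel):
  -131.696·x − 13.606·y = 3723.834652
  -166.888·x − 10.824·y = 4409.498657
det = -131.696·-10.824 − -13.606·-166.888 = -845.200624
x = (3723.834652·-10.824 − -13.606·4409.498657) / -845.200624 = -23.294886
y = (-131.696·4409.498657 − 3723.834652·-166.888) / -845.200624 = -48.213384

x=-23.295 y=-48.213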